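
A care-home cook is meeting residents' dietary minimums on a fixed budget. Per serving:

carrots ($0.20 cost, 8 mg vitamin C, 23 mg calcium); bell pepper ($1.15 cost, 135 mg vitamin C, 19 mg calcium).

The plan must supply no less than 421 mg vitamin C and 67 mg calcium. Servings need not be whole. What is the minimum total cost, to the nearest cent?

$3.63

An LP optimum is at a vertex; with two nutrient constraints at most two foods are used. Check each candidate.
carrots only: max(421/8, 67/23) = 52.62 servings → $10.53.
bell pepper only: max(421/135, 67/19) = 3.526 servings → $4.06.
carrots + bell pepper with both tight: 0.3542 servings and 3.098 servings → $3.63.
Cheapest feasible corner: $3.63.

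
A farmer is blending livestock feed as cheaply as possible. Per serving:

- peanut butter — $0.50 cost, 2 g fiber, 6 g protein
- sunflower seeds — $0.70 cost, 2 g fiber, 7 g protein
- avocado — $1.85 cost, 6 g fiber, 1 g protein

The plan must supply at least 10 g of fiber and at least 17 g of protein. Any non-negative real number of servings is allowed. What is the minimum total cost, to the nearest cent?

This is a tiny linear program; its minimum lies at a vertex of the feasible set. List the vertices and price them.
peanut butter only: max(10/2, 17/6) = 5 servings → $2.50.
sunflower seeds only: max(10/2, 17/7) = 5 servings → $3.50.
avocado only: max(10/6, 17/1) = 17 servings → $31.45.
peanut butter + sunflower seeds: the both-tight solution has a negative serving — not a feasible corner.
peanut butter + avocado with both tight: 2.706 servings and 0.7647 servings → $2.77.
sunflower seeds + avocado with both tight: 2.3 servings and 0.9 servings → $3.27.
So the least-cost plan costs $2.50.

$2.50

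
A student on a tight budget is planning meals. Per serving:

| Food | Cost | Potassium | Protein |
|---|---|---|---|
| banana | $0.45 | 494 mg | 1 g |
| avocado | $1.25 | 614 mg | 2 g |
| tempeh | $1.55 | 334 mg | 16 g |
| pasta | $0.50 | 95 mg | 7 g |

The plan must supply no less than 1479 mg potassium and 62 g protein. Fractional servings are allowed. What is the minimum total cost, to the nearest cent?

Two binding constraints pin down two serving amounts, so the optimal mix uses at most two foods. The candidates are each food alone (scaled to the tighter of potassium/protein) and each pair with both constraints tight.
banana only: max(1479/494, 62/1) = 62 servings → $27.90.
avocado only: max(1479/614, 62/2) = 31 servings → $38.75.
tempeh only: max(1479/334, 62/16) = 4.428 servings → $6.86.
pasta only: max(1479/95, 62/7) = 15.57 servings → $7.78.
banana + avocado: the both-tight solution has a negative serving — not a feasible corner.
banana + tempeh with both tight: 0.3905 servings and 3.851 servings → $6.14.
banana + pasta with both tight: 1.327 servings and 8.668 servings → $4.93.
avocado + tempeh with both tight: 0.3228 servings and 3.835 servings → $6.35.
avocado + pasta with both tight: 1.086 servings and 8.547 servings → $5.63.
tempeh + pasta: the both-tight solution has a negative serving — not a feasible corner.
So the least-cost plan costs $4.93.

$4.93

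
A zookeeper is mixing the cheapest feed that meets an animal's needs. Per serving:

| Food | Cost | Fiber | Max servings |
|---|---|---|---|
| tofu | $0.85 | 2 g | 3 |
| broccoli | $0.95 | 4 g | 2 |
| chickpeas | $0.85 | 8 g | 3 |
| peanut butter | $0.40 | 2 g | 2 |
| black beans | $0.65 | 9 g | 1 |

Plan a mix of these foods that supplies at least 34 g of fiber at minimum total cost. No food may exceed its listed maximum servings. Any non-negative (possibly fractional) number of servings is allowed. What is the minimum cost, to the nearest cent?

Cost per g of fiber: black beans $0.0722, chickpeas $0.1062, peanut butter $0.2000, broccoli $0.2375, tofu $0.4250.
Take 1 serving of black beans: +9.0 g fiber for $0.65 (total $0.65, still need 25.0 g).
Take 3 servings of chickpeas: +24.0 g fiber for $2.55 (total $3.20, still need 1.0 g).
Take 0.5 servings of peanut butter: +1.0 g fiber for $0.20 (total $3.40, still need 0.0 g).
Filling from the cheapest source first is optimal under one linear minimum: $3.40.

$3.40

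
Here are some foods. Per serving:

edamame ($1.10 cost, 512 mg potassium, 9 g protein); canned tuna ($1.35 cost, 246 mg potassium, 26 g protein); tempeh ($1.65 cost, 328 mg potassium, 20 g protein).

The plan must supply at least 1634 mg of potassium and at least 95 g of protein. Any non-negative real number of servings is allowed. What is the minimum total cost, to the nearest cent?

For a min-cost LP with two ≥-constraints, a basic feasible solution has at most two positive variables.
edamame only: max(1634/512, 95/9) = 10.56 servings → $11.61.
canned tuna only: max(1634/246, 95/26) = 6.642 servings → $8.97.
tempeh only: max(1634/328, 95/20) = 4.982 servings → $8.22.
edamame + canned tuna with both tight: 1.722 servings and 3.058 servings → $6.02.
edamame + tempeh with both tight: 0.2086 servings and 4.656 servings → $7.91.
canned tuna + tempeh: intersection lies outside the first quadrant.
Cheapest feasible corner: $6.02.

$6.02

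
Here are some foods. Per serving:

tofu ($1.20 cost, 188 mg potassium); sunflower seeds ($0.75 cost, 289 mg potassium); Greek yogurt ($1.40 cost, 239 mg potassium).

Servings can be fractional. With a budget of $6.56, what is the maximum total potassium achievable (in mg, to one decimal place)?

2527.8 mg

Potassium per dollar: sunflower seeds 385.3, Greek yogurt 170.7, tofu 156.7.
With no serving limits, spend the whole cost allowance on sunflower seeds: $6.56 / $0.75 × 289 mg = 2527.8 mg.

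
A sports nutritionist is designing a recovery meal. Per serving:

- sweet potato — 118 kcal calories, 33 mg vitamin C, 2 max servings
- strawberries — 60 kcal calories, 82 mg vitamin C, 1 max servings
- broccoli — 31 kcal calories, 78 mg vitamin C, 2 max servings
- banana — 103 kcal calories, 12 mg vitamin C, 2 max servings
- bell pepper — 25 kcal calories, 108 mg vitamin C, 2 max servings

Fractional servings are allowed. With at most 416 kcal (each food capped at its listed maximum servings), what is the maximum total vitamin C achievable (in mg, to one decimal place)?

Vitamin C per kcal: bell pepper 4.32, broccoli 2.516, strawberries 1.367, sweet potato 0.2797, banana 0.1165.
Take 2 servings of bell pepper: uses 50 kcal, +216.0 mg vitamin C (running total 216.0 mg).
Take 2 servings of broccoli: uses 62 kcal, +156.0 mg vitamin C (running total 372.0 mg).
Take 1 serving of strawberries: uses 60 kcal, +82.0 mg vitamin C (running total 454.0 mg).
Take 2 servings of sweet potato: uses 236 kcal, +66.0 mg vitamin C (running total 520.0 mg).
Take 0.07767 servings of banana: uses 8 kcal, +0.9 mg vitamin C (running total 520.9 mg).
Greedy by best ratio exhausts the calories allowance optimally: 520.9 mg.

520.9 mg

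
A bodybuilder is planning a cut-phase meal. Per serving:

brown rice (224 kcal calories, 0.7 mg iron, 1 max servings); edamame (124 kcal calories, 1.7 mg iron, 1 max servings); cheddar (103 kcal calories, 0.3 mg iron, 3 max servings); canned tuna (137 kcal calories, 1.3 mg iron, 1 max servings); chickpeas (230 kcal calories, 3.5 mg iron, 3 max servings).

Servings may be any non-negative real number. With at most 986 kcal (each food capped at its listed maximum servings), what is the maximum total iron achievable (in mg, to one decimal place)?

13.6 mg

Iron per kcal: chickpeas 0.01522, edamame 0.01371, canned tuna 0.009489, brown rice 0.003125, cheddar 0.002913.
Take 3 servings of chickpeas: uses 690 kcal, +10.5 mg iron (running total 10.5 mg).
Take 1 serving of edamame: uses 124 kcal, +1.7 mg iron (running total 12.2 mg).
Take 1 serving of canned tuna: uses 137 kcal, +1.3 mg iron (running total 13.5 mg).
Take 0.1562 servings of brown rice: uses 35 kcal, +0.1 mg iron (running total 13.6 mg).
Filling greedily by iron-per-kcal is optimal for one linear limit, giving 13.6 mg.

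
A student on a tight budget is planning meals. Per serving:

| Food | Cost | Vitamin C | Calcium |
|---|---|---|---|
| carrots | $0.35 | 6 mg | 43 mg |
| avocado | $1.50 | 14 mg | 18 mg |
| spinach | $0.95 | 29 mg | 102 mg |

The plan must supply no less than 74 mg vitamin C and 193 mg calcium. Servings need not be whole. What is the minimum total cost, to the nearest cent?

With two linear requirements the optimum uses one or two foods; enumerate the corners.
carrots only: max(74/6, 193/43) = 12.33 servings → $4.32.
avocado only: max(74/14, 193/18) = 10.72 servings → $16.08.
spinach only: max(74/29, 193/102) = 2.552 servings → $2.42.
carrots + avocado with both tight: 2.773 servings and 4.097 servings → $7.12.
carrots + spinach with both targets exact would need a negative amount; discard.
avocado + spinach with both tight: 2.153 servings and 1.512 servings → $4.67.
The minimum over all feasible corners is $2.42.

$2.42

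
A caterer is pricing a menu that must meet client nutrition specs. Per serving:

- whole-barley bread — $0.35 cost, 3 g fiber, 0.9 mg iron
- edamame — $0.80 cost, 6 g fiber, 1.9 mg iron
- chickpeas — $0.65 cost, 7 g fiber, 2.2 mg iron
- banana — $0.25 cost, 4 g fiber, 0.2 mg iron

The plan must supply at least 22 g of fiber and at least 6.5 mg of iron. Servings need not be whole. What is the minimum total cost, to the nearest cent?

$2.00

A basic optimal solution has at most two foods positive. Try each food alone and each pair with both targets met exactly.
whole-barley bread only: max(22/3, 6.5/0.9) = 7.333 servings → $2.57.
edamame only: max(22/6, 6.5/1.9) = 3.667 servings → $2.93.
chickpeas only: max(22/7, 6.5/2.2) = 3.143 servings → $2.04.
banana only: max(22/4, 6.5/0.2) = 32.5 servings → $8.12.
whole-barley bread + edamame with both targets exact would need a negative amount; discard.
whole-barley bread + chickpeas with both targets exact would need a negative amount; discard.
whole-barley bread + banana with both tight: 7.2 servings and 0.1 servings → $2.54.
edamame + chickpeas: intersection lies outside the first quadrant.
edamame + banana with both tight: 3.375 servings and 0.4375 servings → $2.81.
chickpeas + banana with both tight: 2.919 servings and 0.3919 servings → $2.00.
Cheapest feasible corner: $2.00.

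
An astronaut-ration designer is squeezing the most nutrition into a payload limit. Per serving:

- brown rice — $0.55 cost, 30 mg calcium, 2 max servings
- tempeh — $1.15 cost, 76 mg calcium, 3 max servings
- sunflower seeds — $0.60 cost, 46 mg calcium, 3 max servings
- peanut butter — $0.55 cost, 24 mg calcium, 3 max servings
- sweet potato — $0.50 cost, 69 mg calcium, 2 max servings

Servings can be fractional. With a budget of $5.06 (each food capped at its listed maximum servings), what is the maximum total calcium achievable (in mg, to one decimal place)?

425.4 mg

Calcium per dollar: sweet potato 138, sunflower seeds 76.67, tempeh 66.09, brown rice 54.55, peanut butter 43.64.
Take 2 servings of sweet potato: spends $1.00, +138.0 mg calcium (running total 138.0 mg).
Take 3 servings of sunflower seeds: spends $1.80, +138.0 mg calcium (running total 276.0 mg).
Take 1.965 servings of tempeh: spends $2.26, +149.4 mg calcium (running total 425.4 mg).
Filling greedily by calcium-per-dollar is optimal for one linear limit, giving 425.4 mg.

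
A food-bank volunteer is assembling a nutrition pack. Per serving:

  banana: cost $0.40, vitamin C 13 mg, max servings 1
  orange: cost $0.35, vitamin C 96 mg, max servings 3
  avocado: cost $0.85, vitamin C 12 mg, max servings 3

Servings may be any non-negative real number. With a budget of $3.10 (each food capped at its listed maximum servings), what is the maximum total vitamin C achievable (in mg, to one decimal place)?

Vitamin C per dollar: orange 274.3, banana 32.5, avocado 14.12.
Take 3 servings of orange: spends $1.05, +288.0 mg vitamin C (running total 288.0 mg).
Take 1 serving of banana: spends $0.40, +13.0 mg vitamin C (running total 301.0 mg).
Take 1.941 servings of avocado: spends $1.65, +23.3 mg vitamin C (running total 324.3 mg).
Greedy by best ratio exhausts the cost allowance optimally: 324.3 mg.

324.3 mg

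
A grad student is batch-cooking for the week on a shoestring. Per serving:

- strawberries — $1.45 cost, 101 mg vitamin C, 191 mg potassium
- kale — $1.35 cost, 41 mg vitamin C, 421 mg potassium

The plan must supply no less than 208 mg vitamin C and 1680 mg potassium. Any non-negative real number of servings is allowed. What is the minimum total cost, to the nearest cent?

A basic optimal solution has at most two foods positive. Try each food alone and each pair with both targets met exactly.
strawberries only: max(208/101, 1680/191) = 8.796 servings → $12.75.
kale only: max(208/41, 1680/421) = 5.073 servings → $6.85.
strawberries + kale with both tight: 0.5387 servings and 3.746 servings → $5.84.
Cheapest feasible corner: $5.84.

$5.84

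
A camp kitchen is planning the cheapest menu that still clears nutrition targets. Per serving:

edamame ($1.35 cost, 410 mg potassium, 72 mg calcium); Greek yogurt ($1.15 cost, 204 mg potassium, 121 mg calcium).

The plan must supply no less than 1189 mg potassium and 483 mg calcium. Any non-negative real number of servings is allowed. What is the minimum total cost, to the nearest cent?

edamame only: max(1189/410, 483/72) = 6.708 servings → $9.06.
Greek yogurt only: max(1189/204, 483/121) = 5.828 servings → $6.70.
edamame + Greek yogurt with both tight: 1.298 servings and 3.219 servings → $5.45.
So the least-cost plan costs $5.45.

$5.45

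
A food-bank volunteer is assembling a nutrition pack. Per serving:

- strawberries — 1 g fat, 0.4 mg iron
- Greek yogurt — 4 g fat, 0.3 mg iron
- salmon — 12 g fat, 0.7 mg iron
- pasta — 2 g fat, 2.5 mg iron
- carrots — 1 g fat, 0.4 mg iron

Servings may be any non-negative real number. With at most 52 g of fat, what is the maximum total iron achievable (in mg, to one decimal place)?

65.0 mg

Iron per g fat: pasta 1.25, strawberries 0.4, carrots 0.4, Greek yogurt 0.075, salmon 0.05833.
With no serving limits, spend the whole fat allowance on pasta: 52 g / 2 g × 2.5 mg = 65.0 mg.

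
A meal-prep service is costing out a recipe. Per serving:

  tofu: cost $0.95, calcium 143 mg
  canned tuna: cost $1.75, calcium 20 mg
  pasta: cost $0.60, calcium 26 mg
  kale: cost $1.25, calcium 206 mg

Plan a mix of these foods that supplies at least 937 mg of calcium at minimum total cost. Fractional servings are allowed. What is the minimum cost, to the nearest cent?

Cost per mg of calcium: kale $0.0061, tofu $0.0066, pasta $0.0231, canned tuna $0.0875.
With no serving limits, use only kale: 937 mg / 206 mg = 4.549 servings × $1.25 = $5.69.

$5.69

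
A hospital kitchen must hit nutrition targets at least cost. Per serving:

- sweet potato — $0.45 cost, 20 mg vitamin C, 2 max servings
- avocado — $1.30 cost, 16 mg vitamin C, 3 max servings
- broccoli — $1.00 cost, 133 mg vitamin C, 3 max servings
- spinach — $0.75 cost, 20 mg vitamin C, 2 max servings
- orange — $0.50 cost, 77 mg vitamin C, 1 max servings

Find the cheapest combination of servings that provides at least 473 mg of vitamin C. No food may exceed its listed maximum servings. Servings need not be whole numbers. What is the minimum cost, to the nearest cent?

Cost per mg of vitamin C: orange $0.0065, broccoli $0.0075, sweet potato $0.0225, spinach $0.0375, avocado $0.0813.
Take 1 serving of orange: +77.0 mg vitamin C for $0.50 (total $0.50, still need 396.0 mg).
Take 2.977 servings of broccoli: +396.0 mg vitamin C for $2.98 (total $3.48, still need 0.0 mg).
Greedy by cheapest-per-mg is optimal for a single linear constraint, so the minimum cost is $3.48.

$3.48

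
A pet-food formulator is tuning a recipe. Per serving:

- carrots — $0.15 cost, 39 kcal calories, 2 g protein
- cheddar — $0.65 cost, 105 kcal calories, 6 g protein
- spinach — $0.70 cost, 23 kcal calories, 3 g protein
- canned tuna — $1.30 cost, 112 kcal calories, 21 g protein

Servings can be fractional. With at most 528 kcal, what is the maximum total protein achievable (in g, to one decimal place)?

Protein per kcal: canned tuna 0.1875, spinach 0.1304, cheddar 0.05714, carrots 0.05128.
With no serving limits, spend the whole calories allowance on canned tuna: 528 kcal / 112 kcal × 21 g = 99.0 g.

99.0 g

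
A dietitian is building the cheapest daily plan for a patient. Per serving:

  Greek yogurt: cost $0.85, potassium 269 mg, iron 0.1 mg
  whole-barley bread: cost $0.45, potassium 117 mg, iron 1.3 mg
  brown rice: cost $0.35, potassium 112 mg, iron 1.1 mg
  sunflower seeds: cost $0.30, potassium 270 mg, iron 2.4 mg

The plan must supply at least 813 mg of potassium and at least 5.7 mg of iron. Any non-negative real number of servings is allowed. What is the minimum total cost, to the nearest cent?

Minimising a linear cost over {potassium ≥ 813, iron ≥ 5.7, servings ≥ 0} — the optimum is at a vertex, using one or two foods.
Greek yogurt only: max(813/269, 5.7/0.1) = 57 servings → $48.45.
whole-barley bread only: max(813/117, 5.7/1.3) = 6.949 servings → $3.13.
brown rice only: max(813/112, 5.7/1.1) = 7.259 servings → $2.54.
sunflower seeds only: max(813/270, 5.7/2.4) = 3.011 servings → $0.90.
Greek yogurt + whole-barley bread with both tight: 1.154 servings and 4.296 servings → $2.91.
Greek yogurt + brown rice with both tight: 0.8988 servings and 5.1 servings → $2.55.
Greek yogurt + sunflower seeds with both tight: 0.6663 servings and 2.347 servings → $1.27.
whole-barley bread + brown rice: intersection lies outside the first quadrant.
whole-barley bread + sunflower seeds with both targets exact would need a negative amount; discard.
brown rice + sunflower seeds: intersection lies outside the first quadrant.
Cheapest feasible corner: $0.90.

$0.90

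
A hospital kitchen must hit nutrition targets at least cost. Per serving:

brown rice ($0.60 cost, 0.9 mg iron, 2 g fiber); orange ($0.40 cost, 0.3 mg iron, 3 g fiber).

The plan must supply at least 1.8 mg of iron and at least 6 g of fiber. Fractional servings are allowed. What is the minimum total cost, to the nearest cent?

$1.37

With two linear requirements the optimum uses one or two foods; enumerate the corners.
brown rice only: max(1.8/0.9, 6/2) = 3 servings → $1.80.
orange only: max(1.8/0.3, 6/3) = 6 servings → $2.40.
brown rice + orange with both tight: 1.714 servings and 0.8571 servings → $1.37.
So the least-cost plan costs $1.37.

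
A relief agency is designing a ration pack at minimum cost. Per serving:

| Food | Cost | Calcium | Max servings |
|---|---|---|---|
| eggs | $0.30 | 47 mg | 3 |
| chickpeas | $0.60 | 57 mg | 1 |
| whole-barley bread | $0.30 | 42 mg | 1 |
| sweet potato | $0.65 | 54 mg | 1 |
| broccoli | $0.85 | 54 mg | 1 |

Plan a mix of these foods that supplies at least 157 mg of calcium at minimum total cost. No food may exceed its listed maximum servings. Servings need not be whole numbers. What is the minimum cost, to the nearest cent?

Cost per mg of calcium: eggs $0.0064, whole-barley bread $0.0071, chickpeas $0.0105, sweet potato $0.0120, broccoli $0.0157.
Take 3 servings of eggs: +141.0 mg calcium for $0.90 (total $0.90, still need 16.0 mg).
Take 0.381 servings of whole-barley bread: +16.0 mg calcium for $0.11 (total $1.01, still need 0.0 mg).
Filling from the cheapest source first is optimal under one linear minimum: $1.01.

$1.01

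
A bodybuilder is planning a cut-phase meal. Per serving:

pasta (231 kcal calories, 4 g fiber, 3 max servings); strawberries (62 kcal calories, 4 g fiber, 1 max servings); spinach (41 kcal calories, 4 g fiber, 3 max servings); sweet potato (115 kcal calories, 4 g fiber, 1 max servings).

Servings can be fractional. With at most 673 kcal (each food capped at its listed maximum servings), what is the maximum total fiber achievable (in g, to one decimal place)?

26.5 g

Fiber per kcal: spinach 0.09756, strawberries 0.06452, sweet potato 0.03478, pasta 0.01732.
Take 3 servings of spinach: uses 123 kcal, +12.0 g fiber (running total 12.0 g).
Take 1 serving of strawberries: uses 62 kcal, +4.0 g fiber (running total 16.0 g).
Take 1 serving of sweet potato: uses 115 kcal, +4.0 g fiber (running total 20.0 g).
Take 1.615 servings of pasta: uses 373 kcal, +6.5 g fiber (running total 26.5 g).
Filling greedily by fiber-per-kcal is optimal for one linear limit, giving 26.5 g.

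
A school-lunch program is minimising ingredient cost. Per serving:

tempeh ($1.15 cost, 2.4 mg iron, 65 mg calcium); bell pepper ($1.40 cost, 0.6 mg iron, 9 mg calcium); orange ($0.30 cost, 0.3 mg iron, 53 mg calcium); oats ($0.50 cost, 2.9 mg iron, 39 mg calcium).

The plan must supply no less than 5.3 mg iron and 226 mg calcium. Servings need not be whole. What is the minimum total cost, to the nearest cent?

An LP optimum is at a vertex; with two nutrient constraints at most two foods are used. Check each candidate.
tempeh only: max(5.3/2.4, 226/65) = 3.477 servings → $4.00.
bell pepper only: max(5.3/0.6, 226/9) = 25.11 servings → $35.16.
orange only: max(5.3/0.3, 226/53) = 17.67 servings → $5.30.
oats only: max(5.3/2.9, 226/39) = 5.795 servings → $2.90.
tempeh + bell pepper: intersection lies outside the first quadrant.
tempeh + orange with both tight: 1.979 servings and 1.838 servings → $2.83.
tempeh + oats with both targets exact would need a negative amount; discard.
bell pepper + orange with both tight: 7.323 servings and 3.021 servings → $11.16.
bell pepper + oats: the both-tight solution has a negative serving — not a feasible corner.
orange + oats with both tight: 3.16 servings and 1.501 servings → $1.70.
The minimum over all feasible corners is $1.70.

$1.70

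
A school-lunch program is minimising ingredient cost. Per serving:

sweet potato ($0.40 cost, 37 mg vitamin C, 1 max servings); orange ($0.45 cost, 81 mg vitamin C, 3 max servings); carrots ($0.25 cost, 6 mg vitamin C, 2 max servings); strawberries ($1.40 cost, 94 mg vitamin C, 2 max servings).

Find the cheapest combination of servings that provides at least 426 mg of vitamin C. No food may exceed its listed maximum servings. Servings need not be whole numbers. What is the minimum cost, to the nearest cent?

Cost per mg of vitamin C: orange $0.0056, sweet potato $0.0108, strawberries $0.0149, carrots $0.0417.
Take 3 servings of orange: +243.0 mg vitamin C for $1.35 (total $1.35, still need 183.0 mg).
Take 1 serving of sweet potato: +37.0 mg vitamin C for $0.40 (total $1.75, still need 146.0 mg).
Take 1.553 servings of strawberries: +146.0 mg vitamin C for $2.17 (total $3.92, still need 0.0 mg).
Greedy by cheapest-per-mg is optimal for a single linear constraint, so the minimum cost is $3.92.

$3.92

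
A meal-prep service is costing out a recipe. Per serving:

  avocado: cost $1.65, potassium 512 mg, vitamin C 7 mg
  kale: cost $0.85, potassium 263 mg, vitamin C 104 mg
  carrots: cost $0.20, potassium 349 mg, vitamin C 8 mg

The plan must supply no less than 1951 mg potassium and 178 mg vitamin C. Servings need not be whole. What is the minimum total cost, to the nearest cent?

$2.07

avocado only: max(1951/512, 178/7) = 25.43 servings → $41.96.
kale only: max(1951/263, 178/104) = 7.418 servings → $6.31.
carrots only: max(1951/349, 178/8) = 22.25 servings → $4.45.
avocado + kale with both tight: 3.036 servings and 1.507 servings → $6.29.
avocado + carrots: intersection lies outside the first quadrant.
kale + carrots with both tight: 1.36 servings and 4.565 servings → $2.07.
So the least-cost plan costs $2.07.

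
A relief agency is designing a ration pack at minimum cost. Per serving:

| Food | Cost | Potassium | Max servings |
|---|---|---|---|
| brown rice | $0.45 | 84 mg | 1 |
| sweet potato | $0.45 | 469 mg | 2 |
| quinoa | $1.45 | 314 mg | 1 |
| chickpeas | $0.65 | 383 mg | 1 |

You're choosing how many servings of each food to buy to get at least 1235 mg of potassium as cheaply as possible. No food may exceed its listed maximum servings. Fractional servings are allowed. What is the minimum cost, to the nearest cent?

$1.40

Cost per mg of potassium: sweet potato $0.0010, chickpeas $0.0017, quinoa $0.0046, brown rice $0.0054.
Take 2 servings of sweet potato: +938.0 mg potassium for $0.90 (total $0.90, still need 297.0 mg).
Take 0.7755 servings of chickpeas: +297.0 mg potassium for $0.50 (total $1.40, still need 0.0 mg).
Filling from the cheapest source first is optimal under one linear minimum: $1.40.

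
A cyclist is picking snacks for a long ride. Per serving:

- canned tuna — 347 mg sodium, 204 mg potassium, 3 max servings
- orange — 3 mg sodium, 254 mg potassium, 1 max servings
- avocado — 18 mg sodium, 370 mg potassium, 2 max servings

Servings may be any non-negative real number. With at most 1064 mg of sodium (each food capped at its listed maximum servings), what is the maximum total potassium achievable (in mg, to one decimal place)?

Potassium per mg sodium: orange 84.67, avocado 20.56, canned tuna 0.5879.
Take 1 serving of orange: uses 3 mg sodium, +254.0 mg potassium (running total 254.0 mg).
Take 2 servings of avocado: uses 36 mg sodium, +740.0 mg potassium (running total 994.0 mg).
Take 2.954 servings of canned tuna: uses 1025 mg sodium, +602.6 mg potassium (running total 1596.6 mg).
Filling greedily by potassium-per-mg sodium is optimal for one linear limit, giving 1596.6 mg.

1596.6 mg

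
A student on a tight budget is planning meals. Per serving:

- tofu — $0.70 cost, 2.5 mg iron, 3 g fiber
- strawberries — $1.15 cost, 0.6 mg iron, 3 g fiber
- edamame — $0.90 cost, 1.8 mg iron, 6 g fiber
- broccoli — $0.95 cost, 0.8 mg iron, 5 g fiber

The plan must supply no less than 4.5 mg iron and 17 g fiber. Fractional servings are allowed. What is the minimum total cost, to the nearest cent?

Compare the cost at each extreme point of the feasible region.
tofu only: max(4.5/2.5, 17/3) = 5.667 servings → $3.97.
strawberries only: max(4.5/0.6, 17/3) = 7.5 servings → $8.62.
edamame only: max(4.5/1.8, 17/6) = 2.833 servings → $2.55.
broccoli only: max(4.5/0.8, 17/5) = 5.625 servings → $5.34.
tofu + strawberries with both tight: 0.5789 servings and 5.088 servings → $6.26.
tofu + edamame: intersection lies outside the first quadrant.
tofu + broccoli with both tight: 0.8812 servings and 2.871 servings → $3.34.
strawberries + edamame with both tight: 2 servings and 1.833 servings → $3.95.
strawberries + broccoli: the both-tight solution has a negative serving — not a feasible corner.
edamame + broccoli with both tight: 2.119 servings and 0.8571 servings → $2.72.
The minimum over all feasible corners is $2.55.

$2.55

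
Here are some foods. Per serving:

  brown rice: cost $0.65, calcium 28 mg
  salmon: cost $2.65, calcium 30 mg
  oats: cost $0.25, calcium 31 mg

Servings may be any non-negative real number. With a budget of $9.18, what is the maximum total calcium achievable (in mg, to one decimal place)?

1138.3 mg

Calcium per dollar: oats 124, brown rice 43.08, salmon 11.32.
With no serving limits, spend the whole cost allowance on oats: $9.18 / $0.25 × 31 mg = 1138.3 mg.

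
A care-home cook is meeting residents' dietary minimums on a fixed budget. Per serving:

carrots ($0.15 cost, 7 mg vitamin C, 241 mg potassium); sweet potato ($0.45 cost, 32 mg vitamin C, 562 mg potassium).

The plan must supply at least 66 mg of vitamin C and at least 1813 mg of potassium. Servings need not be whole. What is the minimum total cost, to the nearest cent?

$1.21

An LP optimum is at a vertex; with two nutrient constraints at most two foods are used. Check each candidate.
carrots only: max(66/7, 1813/241) = 9.429 servings → $1.41.
sweet potato only: max(66/32, 1813/562) = 3.226 servings → $1.45.
carrots + sweet potato with both tight: 5.538 servings and 0.851 servings → $1.21.
The minimum over all feasible corners is $1.21.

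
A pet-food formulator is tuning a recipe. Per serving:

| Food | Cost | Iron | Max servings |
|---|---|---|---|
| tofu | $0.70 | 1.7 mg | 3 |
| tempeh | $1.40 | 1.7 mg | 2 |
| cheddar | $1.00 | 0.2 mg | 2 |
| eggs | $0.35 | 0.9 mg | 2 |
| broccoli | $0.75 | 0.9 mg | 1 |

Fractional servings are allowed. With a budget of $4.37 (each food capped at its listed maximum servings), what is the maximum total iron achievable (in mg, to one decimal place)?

8.8 mg

Iron per dollar: eggs 2.571, tofu 2.429, tempeh 1.214, broccoli 1.2, cheddar 0.2.
Take 2 servings of eggs: spends $0.70, +1.8 mg iron (running total 1.8 mg).
Take 3 servings of tofu: spends $2.10, +5.1 mg iron (running total 6.9 mg).
Take 1.121 servings of tempeh: spends $1.57, +1.9 mg iron (running total 8.8 mg).
Filling greedily by iron-per-dollar is optimal for one linear limit, giving 8.8 mg.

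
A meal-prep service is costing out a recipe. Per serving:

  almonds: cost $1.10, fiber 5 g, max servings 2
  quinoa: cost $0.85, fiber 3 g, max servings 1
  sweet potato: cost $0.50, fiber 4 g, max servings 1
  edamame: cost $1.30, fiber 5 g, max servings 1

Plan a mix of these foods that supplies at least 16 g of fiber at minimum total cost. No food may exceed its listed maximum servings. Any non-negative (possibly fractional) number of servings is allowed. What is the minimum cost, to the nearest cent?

Cost per g of fiber: sweet potato $0.1250, almonds $0.2200, edamame $0.2600, quinoa $0.2833.
Take 1 serving of sweet potato: +4.0 g fiber for $0.50 (total $0.50, still need 12.0 g).
Take 2 servings of almonds: +10.0 g fiber for $2.20 (total $2.70, still need 2.0 g).
Take 0.4 servings of edamame: +2.0 g fiber for $0.52 (total $3.22, still need 0.0 g).
Greedy by cheapest-per-g is optimal for a single linear constraint, so the minimum cost is $3.22.

$3.22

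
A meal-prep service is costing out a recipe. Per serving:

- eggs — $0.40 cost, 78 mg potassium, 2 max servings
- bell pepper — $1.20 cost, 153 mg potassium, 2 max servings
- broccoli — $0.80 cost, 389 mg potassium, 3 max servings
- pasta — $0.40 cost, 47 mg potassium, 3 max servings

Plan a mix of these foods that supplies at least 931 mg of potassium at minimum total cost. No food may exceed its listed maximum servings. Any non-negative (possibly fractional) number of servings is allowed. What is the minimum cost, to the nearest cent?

$1.91

Cost per mg of potassium: broccoli $0.0021, eggs $0.0051, bell pepper $0.0078, pasta $0.0085.
Take 2.393 servings of broccoli: +931.0 mg potassium for $1.91 (total $1.91, still need 0.0 mg).
Greedy by cheapest-per-mg is optimal for a single linear constraint, so the minimum cost is $1.91.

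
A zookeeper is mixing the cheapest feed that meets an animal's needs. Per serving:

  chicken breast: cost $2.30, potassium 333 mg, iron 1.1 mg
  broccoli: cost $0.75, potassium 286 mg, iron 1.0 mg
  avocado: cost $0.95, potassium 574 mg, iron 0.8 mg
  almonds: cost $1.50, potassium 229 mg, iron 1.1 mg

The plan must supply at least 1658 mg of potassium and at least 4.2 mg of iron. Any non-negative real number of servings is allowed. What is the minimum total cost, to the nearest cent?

$3.61

This is a tiny linear program; its minimum lies at a vertex of the feasible set. List the vertices and price them.
chicken breast only: max(1658/333, 4.2/1.1) = 4.979 servings → $11.45.
broccoli only: max(1658/286, 4.2/1.0) = 5.797 servings → $4.35.
avocado only: max(1658/574, 4.2/0.8) = 5.25 servings → $4.99.
almonds only: max(1658/229, 4.2/1.1) = 7.24 servings → $10.86.
chicken breast + broccoli with both targets exact would need a negative amount; discard.
chicken breast + avocado with both tight: 2.971 servings and 1.165 servings → $7.94.
chicken breast + almonds: the both-tight solution has a negative serving — not a feasible corner.
broccoli + avocado with both tight: 3.141 servings and 1.323 servings → $3.61.
broccoli + almonds: intersection lies outside the first quadrant.
avocado + almonds with both tight: 1.923 servings and 2.419 servings → $5.46.
Cheapest feasible corner: $3.61.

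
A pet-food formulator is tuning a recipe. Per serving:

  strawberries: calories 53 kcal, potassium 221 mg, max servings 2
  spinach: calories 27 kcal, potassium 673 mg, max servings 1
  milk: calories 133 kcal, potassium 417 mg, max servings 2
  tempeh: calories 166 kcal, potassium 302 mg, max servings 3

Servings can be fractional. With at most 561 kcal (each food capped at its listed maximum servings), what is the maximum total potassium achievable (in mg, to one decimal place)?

Potassium per kcal: spinach 24.93, strawberries 4.17, milk 3.135, tempeh 1.819.
Take 1 serving of spinach: uses 27 kcal, +673.0 mg potassium (running total 673.0 mg).
Take 2 servings of strawberries: uses 106 kcal, +442.0 mg potassium (running total 1115.0 mg).
Take 2 servings of milk: uses 266 kcal, +834.0 mg potassium (running total 1949.0 mg).
Take 0.9759 servings of tempeh: uses 162 kcal, +294.7 mg potassium (running total 2243.7 mg).
Greedy by best ratio exhausts the calories allowance optimally: 2243.7 mg.

2243.7 mg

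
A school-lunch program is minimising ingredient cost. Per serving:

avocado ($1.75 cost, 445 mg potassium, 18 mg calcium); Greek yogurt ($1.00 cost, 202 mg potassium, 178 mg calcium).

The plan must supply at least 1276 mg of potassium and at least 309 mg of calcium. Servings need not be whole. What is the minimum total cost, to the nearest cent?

$5.33

At the optimum either one food covers both requirements or two foods hit both targets exactly; no other combination can be cheaper.
avocado only: max(1276/445, 309/18) = 17.17 servings → $30.04.
Greek yogurt only: max(1276/202, 309/178) = 6.317 servings → $6.32.
avocado + Greek yogurt with both tight: 2.179 servings and 1.516 servings → $5.33.
Cheapest feasible corner: $5.33.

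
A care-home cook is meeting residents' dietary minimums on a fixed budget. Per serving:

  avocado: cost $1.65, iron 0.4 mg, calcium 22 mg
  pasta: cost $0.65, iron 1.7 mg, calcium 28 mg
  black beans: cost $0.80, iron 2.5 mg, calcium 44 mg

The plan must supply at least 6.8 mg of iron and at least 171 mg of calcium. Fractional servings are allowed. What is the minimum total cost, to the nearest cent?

The cheapest plan sits at a corner of the feasible region — with two constraints it uses at most two foods.
avocado only: max(6.8/0.4, 171/22) = 17 servings → $28.05.
pasta only: max(6.8/1.7, 171/28) = 6.107 servings → $3.97.
black beans only: max(6.8/2.5, 171/44) = 3.886 servings → $3.11.
avocado + pasta with both tight: 3.828 servings and 3.099 servings → $8.33.
avocado + black beans with both tight: 3.43 servings and 2.171 servings → $7.40.
pasta + black beans with both targets exact would need a negative amount; discard.
Cheapest feasible corner: $3.11.

$3.11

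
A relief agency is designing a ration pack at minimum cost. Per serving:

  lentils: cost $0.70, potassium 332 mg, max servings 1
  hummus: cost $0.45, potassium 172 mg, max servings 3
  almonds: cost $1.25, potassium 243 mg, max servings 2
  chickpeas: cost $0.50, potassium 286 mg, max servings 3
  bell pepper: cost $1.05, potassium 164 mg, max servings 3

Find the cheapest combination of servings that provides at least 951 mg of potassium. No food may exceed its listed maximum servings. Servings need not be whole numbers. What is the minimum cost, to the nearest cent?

Cost per mg of potassium: chickpeas $0.0017, lentils $0.0021, hummus $0.0026, almonds $0.0051, bell pepper $0.0064.
Take 3 servings of chickpeas: +858.0 mg potassium for $1.50 (total $1.50, still need 93.0 mg).
Take 0.2801 servings of lentils: +93.0 mg potassium for $0.20 (total $1.70, still need 0.0 mg).
Filling from the cheapest source first is optimal under one linear minimum: $1.70.

$1.70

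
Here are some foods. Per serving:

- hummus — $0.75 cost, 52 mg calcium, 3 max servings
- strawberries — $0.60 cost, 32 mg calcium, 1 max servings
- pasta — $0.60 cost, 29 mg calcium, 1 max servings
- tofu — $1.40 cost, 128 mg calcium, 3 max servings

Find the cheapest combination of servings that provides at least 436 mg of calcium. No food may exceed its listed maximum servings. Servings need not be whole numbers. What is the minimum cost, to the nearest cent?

$4.95

Cost per mg of calcium: tofu $0.0109, hummus $0.0144, strawberries $0.0187, pasta $0.0207.
Take 3 servings of tofu: +384.0 mg calcium for $4.20 (total $4.20, still need 52.0 mg).
Take 1 serving of hummus: +52.0 mg calcium for $0.75 (total $4.95, still need 0.0 mg).
Greedy by cheapest-per-mg is optimal for a single linear constraint, so the minimum cost is $4.95.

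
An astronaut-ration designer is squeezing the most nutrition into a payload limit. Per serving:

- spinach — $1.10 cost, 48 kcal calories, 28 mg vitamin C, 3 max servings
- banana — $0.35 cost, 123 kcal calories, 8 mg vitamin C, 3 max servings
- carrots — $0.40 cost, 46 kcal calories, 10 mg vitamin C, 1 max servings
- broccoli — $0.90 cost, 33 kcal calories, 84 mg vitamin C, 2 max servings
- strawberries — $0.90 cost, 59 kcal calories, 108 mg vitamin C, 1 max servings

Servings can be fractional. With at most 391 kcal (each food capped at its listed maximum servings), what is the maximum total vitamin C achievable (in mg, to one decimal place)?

374.9 mg

Vitamin C per kcal: broccoli 2.545, strawberries 1.831, spinach 0.5833, carrots 0.2174, banana 0.06504.
Take 2 servings of broccoli: uses 66 kcal, +168.0 mg vitamin C (running total 168.0 mg).
Take 1 serving of strawberries: uses 59 kcal, +108.0 mg vitamin C (running total 276.0 mg).
Take 3 servings of spinach: uses 144 kcal, +84.0 mg vitamin C (running total 360.0 mg).
Take 1 serving of carrots: uses 46 kcal, +10.0 mg vitamin C (running total 370.0 mg).
Take 0.6179 servings of banana: uses 76 kcal, +4.9 mg vitamin C (running total 374.9 mg).
Filling greedily by vitamin C-per-kcal is optimal for one linear limit, giving 374.9 mg.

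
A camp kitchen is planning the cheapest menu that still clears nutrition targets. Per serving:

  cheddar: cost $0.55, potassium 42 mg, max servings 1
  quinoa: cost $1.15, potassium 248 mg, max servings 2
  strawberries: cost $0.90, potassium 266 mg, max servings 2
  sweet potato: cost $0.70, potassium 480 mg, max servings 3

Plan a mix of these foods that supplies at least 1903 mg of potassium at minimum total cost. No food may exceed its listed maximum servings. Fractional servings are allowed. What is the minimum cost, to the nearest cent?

$3.67

Cost per mg of potassium: sweet potato $0.0015, strawberries $0.0034, quinoa $0.0046, cheddar $0.0131.
Take 3 servings of sweet potato: +1440.0 mg potassium for $2.10 (total $2.10, still need 463.0 mg).
Take 1.741 servings of strawberries: +463.0 mg potassium for $1.57 (total $3.67, still need 0.0 mg).
Filling from the cheapest source first is optimal under one linear minimum: $3.67.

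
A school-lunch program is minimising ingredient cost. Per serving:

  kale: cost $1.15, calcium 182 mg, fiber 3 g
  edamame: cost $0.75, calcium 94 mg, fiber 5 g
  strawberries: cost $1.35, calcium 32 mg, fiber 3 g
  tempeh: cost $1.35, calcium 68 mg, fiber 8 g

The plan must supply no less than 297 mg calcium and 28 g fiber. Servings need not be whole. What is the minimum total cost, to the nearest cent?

$4.20

With two linear requirements the optimum uses one or two foods; enumerate the corners.
kale only: max(297/182, 28/3) = 9.333 servings → $10.73.
edamame only: max(297/94, 28/5) = 5.6 servings → $4.20.
strawberries only: max(297/32, 28/3) = 9.333 servings → $12.60.
tempeh only: max(297/68, 28/8) = 4.368 servings → $5.90.
kale + edamame with both targets exact would need a negative amount; discard.
kale + strawberries with both targets exact would need a negative amount; discard.
kale + tempeh with both tight: 0.377 servings and 3.359 servings → $4.97.
edamame + strawberries with both targets exact would need a negative amount; discard.
edamame + tempeh with both tight: 1.146 servings and 2.784 servings → $4.62.
strawberries + tempeh with both tight: 9.077 servings and 0.09615 servings → $12.38.
Cheapest feasible corner: $4.20.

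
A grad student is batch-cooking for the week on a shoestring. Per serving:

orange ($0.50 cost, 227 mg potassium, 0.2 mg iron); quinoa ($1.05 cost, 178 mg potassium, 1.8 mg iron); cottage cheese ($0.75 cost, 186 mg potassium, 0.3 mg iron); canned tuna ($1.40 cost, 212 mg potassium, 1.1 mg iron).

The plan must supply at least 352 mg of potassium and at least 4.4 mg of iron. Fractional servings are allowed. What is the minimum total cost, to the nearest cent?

The cheapest plan sits at a corner of the feasible region — with two constraints it uses at most two foods.
orange only: max(352/227, 4.4/0.2) = 22 servings → $11.00.
quinoa only: max(352/178, 4.4/1.8) = 2.444 servings → $2.57.
cottage cheese only: max(352/186, 4.4/0.3) = 14.67 servings → $11.00.
canned tuna only: max(352/212, 4.4/1.1) = 4 servings → $5.60.
orange + quinoa: the both-tight solution has a negative serving — not a feasible corner.
orange + cottage cheese: the both-tight solution has a negative serving — not a feasible corner.
orange + canned tuna: intersection lies outside the first quadrant.
quinoa + cottage cheese: intersection lies outside the first quadrant.
quinoa + canned tuna: intersection lies outside the first quadrant.
cottage cheese + canned tuna: intersection lies outside the first quadrant.
Cheapest feasible corner: $2.57.

$2.57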